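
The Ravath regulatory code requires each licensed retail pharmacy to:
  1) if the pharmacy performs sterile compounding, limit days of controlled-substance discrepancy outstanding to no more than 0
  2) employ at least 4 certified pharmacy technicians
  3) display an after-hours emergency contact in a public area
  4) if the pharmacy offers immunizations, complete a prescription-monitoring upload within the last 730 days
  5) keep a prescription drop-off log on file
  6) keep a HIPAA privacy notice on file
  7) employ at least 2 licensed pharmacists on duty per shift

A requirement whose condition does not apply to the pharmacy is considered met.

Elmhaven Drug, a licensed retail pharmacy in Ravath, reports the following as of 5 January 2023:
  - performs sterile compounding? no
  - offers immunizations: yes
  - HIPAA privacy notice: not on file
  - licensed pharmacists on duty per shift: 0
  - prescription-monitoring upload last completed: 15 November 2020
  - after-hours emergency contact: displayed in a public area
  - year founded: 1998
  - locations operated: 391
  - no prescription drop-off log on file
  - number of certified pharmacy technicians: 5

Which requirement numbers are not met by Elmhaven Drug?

1. condition 'performs sterile compounding' does not hold → requirement n/a → met
2. certified pharmacy technicians 5 ≥ 4 → met
3. after-hours emergency contact present → met
4. condition 'offers immunizations' holds; prescription-monitoring upload 781 days ago vs limit 730 → not met
5. prescription drop-off log absent → not met
6. HIPAA privacy notice absent → not met
7. licensed pharmacists on duty per shift 0 < 2 → not met
Not met: 4, 5, 6, 7

4, 5, 6, 7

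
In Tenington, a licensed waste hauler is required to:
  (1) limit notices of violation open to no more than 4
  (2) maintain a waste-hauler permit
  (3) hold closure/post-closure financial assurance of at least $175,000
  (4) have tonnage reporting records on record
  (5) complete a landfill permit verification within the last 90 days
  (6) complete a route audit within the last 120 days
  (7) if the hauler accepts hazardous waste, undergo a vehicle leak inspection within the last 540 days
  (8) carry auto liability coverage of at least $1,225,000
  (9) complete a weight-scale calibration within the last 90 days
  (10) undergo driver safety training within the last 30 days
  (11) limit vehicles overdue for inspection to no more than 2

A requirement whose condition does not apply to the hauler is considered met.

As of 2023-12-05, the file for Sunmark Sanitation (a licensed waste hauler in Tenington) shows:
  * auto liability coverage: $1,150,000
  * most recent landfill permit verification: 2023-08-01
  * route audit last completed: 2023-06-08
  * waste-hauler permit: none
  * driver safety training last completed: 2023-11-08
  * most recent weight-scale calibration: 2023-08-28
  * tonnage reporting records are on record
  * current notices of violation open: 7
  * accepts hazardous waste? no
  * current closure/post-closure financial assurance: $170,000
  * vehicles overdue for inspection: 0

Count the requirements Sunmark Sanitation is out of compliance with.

1. notices of violation open 7 > 4 → not met
2. waste-hauler permit absent → not met
3. closure/post-closure financial assurance $170,000 < $175,000 → not met
4. tonnage reporting records present → met
5. landfill permit verification 126 days ago vs limit 90 → not met
6. route audit 180 days ago vs limit 120 → not met
7. condition 'accepts hazardous waste' does not hold → requirement n/a → met
8. auto liability coverage $1,150,000 < $1,225,000 → not met
9. weight-scale calibration 99 days ago vs limit 90 → not met
10. driver safety training 27 days ago vs limit 30 → met
11. vehicles overdue for inspection 0 ≤ 2 → met
Not met: 7 of 11

7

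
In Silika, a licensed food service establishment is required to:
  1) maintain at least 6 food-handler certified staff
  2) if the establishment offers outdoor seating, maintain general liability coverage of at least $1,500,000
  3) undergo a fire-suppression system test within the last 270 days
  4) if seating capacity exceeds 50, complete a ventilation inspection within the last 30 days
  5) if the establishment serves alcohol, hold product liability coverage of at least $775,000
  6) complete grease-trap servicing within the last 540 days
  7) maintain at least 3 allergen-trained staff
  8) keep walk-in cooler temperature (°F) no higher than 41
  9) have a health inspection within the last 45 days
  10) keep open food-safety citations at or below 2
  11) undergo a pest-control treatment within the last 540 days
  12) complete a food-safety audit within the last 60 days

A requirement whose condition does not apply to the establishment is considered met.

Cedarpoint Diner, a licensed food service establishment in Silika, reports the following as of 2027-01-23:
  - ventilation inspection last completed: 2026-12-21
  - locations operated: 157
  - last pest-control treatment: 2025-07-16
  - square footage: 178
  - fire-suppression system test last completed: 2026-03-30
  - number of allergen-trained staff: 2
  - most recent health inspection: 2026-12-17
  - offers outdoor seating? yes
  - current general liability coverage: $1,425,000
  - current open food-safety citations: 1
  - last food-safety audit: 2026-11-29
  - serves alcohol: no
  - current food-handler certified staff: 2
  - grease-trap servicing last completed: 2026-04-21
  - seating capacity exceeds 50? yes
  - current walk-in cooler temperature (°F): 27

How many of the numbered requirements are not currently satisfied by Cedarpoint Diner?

1. food-handler certified staff 2 < 6 → not met
2. condition 'offers outdoor seating' holds; general liability coverage $1,425,000 < $1,500,000 → not met
3. fire-suppression system test 299 days ago vs limit 270 → not met
4. condition 'seating capacity exceeds 50' holds; ventilation inspection 33 days ago vs limit 30 → not met
5. condition 'serves alcohol' does not hold → requirement n/a → met
6. grease-trap servicing 277 days ago vs limit 540 → met
7. allergen-trained staff 2 < 3 → not met
8. walk-in cooler temperature (°F) 27 ≤ 41 → met
9. health inspection 37 days ago vs limit 45 → met
10. open food-safety citations 1 ≤ 2 → met
11. pest-control treatment 556 days ago vs limit 540 → not met
12. food-safety audit 55 days ago vs limit 60 → met
Not met: 6 of 12

6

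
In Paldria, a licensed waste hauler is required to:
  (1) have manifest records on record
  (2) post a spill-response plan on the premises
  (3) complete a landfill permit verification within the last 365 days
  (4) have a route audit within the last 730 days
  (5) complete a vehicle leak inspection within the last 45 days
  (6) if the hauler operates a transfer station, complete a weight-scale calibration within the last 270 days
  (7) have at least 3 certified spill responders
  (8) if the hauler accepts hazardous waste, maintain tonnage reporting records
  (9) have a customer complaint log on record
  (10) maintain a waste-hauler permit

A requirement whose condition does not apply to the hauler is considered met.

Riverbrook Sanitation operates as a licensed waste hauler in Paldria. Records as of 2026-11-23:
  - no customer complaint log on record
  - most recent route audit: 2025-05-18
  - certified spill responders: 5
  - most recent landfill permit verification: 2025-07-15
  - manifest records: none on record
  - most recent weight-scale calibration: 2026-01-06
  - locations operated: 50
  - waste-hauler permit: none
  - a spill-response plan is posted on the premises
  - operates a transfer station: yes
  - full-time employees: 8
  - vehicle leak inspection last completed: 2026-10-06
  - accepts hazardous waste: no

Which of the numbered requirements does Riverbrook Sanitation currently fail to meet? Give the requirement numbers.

1. manifest records absent → not met
2. spill-response plan present → met
3. landfill permit verification 496 days ago vs limit 365 → not met
4. route audit 554 days ago vs limit 730 → met
5. vehicle leak inspection 48 days ago vs limit 45 → not met
6. condition 'operates a transfer station' holds; weight-scale calibration 321 days ago vs limit 270 → not met
7. certified spill responders 5 ≥ 3 → met
8. condition 'accepts hazardous waste' does not hold → requirement n/a → met
9. customer complaint log absent → not met
10. waste-hauler permit absent → not met
Not met: 1, 3, 5, 6, 9, 10

1, 3, 5, 6, 9, 10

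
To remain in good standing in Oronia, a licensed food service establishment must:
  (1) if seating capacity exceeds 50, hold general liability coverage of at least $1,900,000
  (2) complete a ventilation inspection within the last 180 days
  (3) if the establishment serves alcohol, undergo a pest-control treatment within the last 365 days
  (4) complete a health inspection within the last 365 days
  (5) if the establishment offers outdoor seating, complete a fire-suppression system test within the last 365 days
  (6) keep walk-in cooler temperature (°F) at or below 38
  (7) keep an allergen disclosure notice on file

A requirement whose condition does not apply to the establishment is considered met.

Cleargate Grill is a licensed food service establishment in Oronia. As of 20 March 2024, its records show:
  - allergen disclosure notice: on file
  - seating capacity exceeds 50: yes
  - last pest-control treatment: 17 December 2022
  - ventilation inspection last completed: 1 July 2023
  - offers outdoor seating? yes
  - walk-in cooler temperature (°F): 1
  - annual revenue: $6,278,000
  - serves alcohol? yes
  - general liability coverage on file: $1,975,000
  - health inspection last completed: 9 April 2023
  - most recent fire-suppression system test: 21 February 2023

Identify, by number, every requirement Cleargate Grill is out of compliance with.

2, 3, 5

1. condition 'seating capacity exceeds 50' holds; general liability coverage $1,975,000 ≥ $1,900,000 → met
2. ventilation inspection 263 days ago vs limit 180 → not met
3. condition 'serves alcohol' holds; pest-control treatment 459 days ago vs limit 365 → not met
4. health inspection 346 days ago vs limit 365 → met
5. condition 'offers outdoor seating' holds; fire-suppression system test 393 days ago vs limit 365 → not met
6. walk-in cooler temperature (°F) 1 ≤ 38 → met
7. allergen disclosure notice present → met
Not met: 2, 3, 5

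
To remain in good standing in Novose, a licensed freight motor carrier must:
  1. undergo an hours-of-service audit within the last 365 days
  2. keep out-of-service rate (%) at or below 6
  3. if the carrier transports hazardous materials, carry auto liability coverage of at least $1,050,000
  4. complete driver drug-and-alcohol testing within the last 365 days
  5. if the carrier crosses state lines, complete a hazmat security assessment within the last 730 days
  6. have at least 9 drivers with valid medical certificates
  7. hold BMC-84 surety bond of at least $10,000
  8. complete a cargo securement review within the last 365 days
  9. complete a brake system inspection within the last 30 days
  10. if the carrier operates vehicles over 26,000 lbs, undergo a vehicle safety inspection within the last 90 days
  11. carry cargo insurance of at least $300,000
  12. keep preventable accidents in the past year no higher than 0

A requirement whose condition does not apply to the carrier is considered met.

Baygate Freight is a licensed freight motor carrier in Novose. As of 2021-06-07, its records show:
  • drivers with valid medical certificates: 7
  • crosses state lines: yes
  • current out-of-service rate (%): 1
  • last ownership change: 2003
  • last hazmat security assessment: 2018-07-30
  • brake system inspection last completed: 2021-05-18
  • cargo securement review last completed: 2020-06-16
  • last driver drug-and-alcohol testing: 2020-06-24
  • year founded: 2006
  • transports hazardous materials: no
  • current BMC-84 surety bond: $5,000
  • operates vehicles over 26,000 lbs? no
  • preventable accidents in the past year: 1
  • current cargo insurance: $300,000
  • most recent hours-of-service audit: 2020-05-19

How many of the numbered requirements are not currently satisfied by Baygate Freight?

5

1. hours-of-service audit 384 days ago vs limit 365 → not met
2. out-of-service rate (%) 1 ≤ 6 → met
3. condition 'transports hazardous materials' does not hold → requirement n/a → met
4. driver drug-and-alcohol testing 348 days ago vs limit 365 → met
5. condition 'crosses state lines' holds; hazmat security assessment 1043 days ago vs limit 730 → not met
6. drivers with valid medical certificates 7 < 9 → not met
7. BMC-84 surety bond $5,000 < $10,000 → not met
8. cargo securement review 356 days ago vs limit 365 → met
9. brake system inspection 20 days ago vs limit 30 → met
10. condition 'operates vehicles over 26,000 lbs' does not hold → requirement n/a → met
11. cargo insurance $300,000 ≥ $300,000 → met
12. preventable accidents in the past year 1 > 0 → not met
Not met: 5 of 12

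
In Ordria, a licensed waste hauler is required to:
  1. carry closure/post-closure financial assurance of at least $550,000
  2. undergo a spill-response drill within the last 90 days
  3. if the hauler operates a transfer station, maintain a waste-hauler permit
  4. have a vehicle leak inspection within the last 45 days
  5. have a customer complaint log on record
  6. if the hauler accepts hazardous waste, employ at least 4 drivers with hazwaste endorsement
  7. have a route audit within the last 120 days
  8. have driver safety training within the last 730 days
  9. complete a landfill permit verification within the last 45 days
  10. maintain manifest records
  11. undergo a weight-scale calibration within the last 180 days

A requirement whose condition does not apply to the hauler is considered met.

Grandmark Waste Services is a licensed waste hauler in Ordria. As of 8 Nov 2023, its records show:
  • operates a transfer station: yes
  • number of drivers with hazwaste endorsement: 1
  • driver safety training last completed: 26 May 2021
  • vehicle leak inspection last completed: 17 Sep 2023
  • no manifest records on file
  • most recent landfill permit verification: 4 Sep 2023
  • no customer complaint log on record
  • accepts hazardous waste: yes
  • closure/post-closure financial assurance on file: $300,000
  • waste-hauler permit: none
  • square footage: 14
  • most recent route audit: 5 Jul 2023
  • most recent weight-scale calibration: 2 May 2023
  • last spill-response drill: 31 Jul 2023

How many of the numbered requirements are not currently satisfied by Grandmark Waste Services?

11

1. closure/post-closure financial assurance $300,000 < $550,000 → not met
2. spill-response drill 100 days ago vs limit 90 → not met
3. condition 'operates a transfer station' holds; waste-hauler permit absent → not met
4. vehicle leak inspection 52 days ago vs limit 45 → not met
5. customer complaint log absent → not met
6. condition 'accepts hazardous waste' holds; drivers with hazwaste endorsement 1 < 4 → not met
7. route audit 126 days ago vs limit 120 → not met
8. driver safety training 896 days ago vs limit 730 → not met
9. landfill permit verification 65 days ago vs limit 45 → not met
10. manifest records absent → not met
11. weight-scale calibration 190 days ago vs limit 180 → not met
Not met: 11 of 11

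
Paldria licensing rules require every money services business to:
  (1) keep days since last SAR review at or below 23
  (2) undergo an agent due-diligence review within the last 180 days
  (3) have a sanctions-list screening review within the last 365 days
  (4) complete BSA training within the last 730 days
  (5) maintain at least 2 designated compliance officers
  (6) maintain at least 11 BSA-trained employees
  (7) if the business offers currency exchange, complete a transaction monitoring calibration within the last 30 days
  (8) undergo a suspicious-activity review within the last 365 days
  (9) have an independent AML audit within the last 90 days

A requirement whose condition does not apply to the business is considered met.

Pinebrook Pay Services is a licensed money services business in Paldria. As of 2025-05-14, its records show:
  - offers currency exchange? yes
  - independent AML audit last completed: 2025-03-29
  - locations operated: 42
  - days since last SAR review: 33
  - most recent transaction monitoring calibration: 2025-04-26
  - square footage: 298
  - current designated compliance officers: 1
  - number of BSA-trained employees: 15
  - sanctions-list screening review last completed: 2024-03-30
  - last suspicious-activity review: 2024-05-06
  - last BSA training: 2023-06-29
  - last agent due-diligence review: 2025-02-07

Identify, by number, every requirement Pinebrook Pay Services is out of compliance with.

1, 3, 5, 8

1. days since last SAR review 33 > 23 → not met
2. agent due-diligence review 96 days ago vs limit 180 → met
3. sanctions-list screening review 410 days ago vs limit 365 → not met
4. BSA training 685 days ago vs limit 730 → met
5. designated compliance officers 1 < 2 → not met
6. BSA-trained employees 15 ≥ 11 → met
7. condition 'offers currency exchange' holds; transaction monitoring calibration 18 days ago vs limit 30 → met
8. suspicious-activity review 373 days ago vs limit 365 → not met
9. independent AML audit 46 days ago vs limit 90 → met
Not met: 1, 3, 5, 8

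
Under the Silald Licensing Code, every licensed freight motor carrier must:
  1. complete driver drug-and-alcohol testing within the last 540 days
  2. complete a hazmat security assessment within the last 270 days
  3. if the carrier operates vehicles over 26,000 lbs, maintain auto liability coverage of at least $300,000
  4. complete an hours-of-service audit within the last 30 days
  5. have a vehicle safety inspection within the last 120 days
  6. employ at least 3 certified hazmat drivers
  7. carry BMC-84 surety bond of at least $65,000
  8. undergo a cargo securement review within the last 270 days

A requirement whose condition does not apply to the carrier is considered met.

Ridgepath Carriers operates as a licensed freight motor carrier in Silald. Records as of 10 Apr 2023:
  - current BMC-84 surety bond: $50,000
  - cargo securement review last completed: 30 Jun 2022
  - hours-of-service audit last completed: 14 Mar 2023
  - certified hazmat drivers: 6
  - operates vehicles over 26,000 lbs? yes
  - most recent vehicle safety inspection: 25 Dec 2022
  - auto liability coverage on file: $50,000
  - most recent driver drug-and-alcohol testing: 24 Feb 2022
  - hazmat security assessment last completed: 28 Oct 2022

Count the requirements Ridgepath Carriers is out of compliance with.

3

1. driver drug-and-alcohol testing 410 days ago vs limit 540 → met
2. hazmat security assessment 164 days ago vs limit 270 → met
3. condition 'operates vehicles over 26,000 lbs' holds; auto liability coverage $50,000 < $300,000 → not met
4. hours-of-service audit 27 days ago vs limit 30 → met
5. vehicle safety inspection 106 days ago vs limit 120 → met
6. certified hazmat drivers 6 ≥ 3 → met
7. BMC-84 surety bond $50,000 < $65,000 → not met
8. cargo securement review 284 days ago vs limit 270 → not met
Not met: 3 of 8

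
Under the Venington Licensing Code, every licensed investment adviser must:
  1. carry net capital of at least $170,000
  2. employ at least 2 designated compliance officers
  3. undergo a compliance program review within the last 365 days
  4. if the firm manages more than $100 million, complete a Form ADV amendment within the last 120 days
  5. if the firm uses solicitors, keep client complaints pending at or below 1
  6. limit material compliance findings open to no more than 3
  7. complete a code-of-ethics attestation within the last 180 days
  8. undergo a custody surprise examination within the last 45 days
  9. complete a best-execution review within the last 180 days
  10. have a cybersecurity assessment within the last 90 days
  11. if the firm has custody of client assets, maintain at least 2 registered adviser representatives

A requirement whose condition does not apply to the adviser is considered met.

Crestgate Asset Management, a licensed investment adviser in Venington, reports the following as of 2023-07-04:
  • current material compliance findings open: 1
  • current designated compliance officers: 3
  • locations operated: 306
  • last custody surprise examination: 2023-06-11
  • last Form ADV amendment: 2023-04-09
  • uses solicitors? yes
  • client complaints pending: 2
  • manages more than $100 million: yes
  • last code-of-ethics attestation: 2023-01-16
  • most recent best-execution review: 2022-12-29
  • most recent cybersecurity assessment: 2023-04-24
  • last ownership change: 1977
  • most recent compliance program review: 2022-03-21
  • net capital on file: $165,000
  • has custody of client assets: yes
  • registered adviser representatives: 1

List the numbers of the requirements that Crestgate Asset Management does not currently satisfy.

1, 3, 5, 9, 11

1. net capital $165,000 < $170,000 → not met
2. designated compliance officers 3 ≥ 2 → met
3. compliance program review 470 days ago vs limit 365 → not met
4. condition 'manages more than $100 million' holds; Form ADV amendment 86 days ago vs limit 120 → met
5. condition 'uses solicitors' holds; client complaints pending 2 > 1 → not met
6. material compliance findings open 1 ≤ 3 → met
7. code-of-ethics attestation 169 days ago vs limit 180 → met
8. custody surprise examination 23 days ago vs limit 45 → met
9. best-execution review 187 days ago vs limit 180 → not met
10. cybersecurity assessment 71 days ago vs limit 90 → met
11. condition 'has custody of client assets' holds; registered adviser representatives 1 < 2 → not met
Not met: 1, 3, 5, 9, 11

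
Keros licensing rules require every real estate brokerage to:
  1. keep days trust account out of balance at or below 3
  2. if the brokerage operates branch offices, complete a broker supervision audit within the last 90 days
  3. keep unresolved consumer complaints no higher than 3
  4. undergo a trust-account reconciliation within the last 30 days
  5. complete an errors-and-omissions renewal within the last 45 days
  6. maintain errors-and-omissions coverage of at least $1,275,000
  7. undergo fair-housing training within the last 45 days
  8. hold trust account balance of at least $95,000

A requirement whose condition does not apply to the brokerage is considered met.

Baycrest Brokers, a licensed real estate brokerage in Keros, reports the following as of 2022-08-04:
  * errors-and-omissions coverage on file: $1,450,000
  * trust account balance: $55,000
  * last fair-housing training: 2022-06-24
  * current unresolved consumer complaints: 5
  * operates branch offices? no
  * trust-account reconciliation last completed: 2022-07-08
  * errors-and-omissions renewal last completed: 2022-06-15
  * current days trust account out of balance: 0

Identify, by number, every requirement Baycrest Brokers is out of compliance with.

3, 5, 8

1. days trust account out of balance 0 ≤ 3 → met
2. condition 'operates branch offices' does not hold → requirement n/a → met
3. unresolved consumer complaints 5 > 3 → not met
4. trust-account reconciliation 27 days ago vs limit 30 → met
5. errors-and-omissions renewal 50 days ago vs limit 45 → not met
6. errors-and-omissions coverage $1,450,000 ≥ $1,275,000 → met
7. fair-housing training 41 days ago vs limit 45 → met
8. trust account balance $55,000 < $95,000 → not met
Not met: 3, 5, 8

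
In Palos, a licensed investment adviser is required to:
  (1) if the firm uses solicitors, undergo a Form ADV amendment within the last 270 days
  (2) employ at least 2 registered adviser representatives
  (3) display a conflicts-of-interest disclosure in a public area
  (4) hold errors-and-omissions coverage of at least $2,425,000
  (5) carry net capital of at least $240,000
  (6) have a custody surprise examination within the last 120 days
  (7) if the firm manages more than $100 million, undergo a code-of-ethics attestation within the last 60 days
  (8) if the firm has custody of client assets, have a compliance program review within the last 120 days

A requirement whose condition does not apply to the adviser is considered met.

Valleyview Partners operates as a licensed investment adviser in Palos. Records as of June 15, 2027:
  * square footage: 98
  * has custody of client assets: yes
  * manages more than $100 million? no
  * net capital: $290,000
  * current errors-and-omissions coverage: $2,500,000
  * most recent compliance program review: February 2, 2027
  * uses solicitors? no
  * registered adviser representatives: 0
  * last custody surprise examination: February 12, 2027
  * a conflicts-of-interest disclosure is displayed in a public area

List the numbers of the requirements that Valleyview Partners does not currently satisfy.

2, 6, 8

1. condition 'uses solicitors' does not hold → requirement n/a → met
2. registered adviser representatives 0 < 2 → not met
3. conflicts-of-interest disclosure present → met
4. errors-and-omissions coverage $2,500,000 ≥ $2,425,000 → met
5. net capital $290,000 ≥ $240,000 → met
6. custody surprise examination 123 days ago vs limit 120 → not met
7. condition 'manages more than $100 million' does not hold → requirement n/a → met
8. condition 'has custody of client assets' holds; compliance program review 133 days ago vs limit 120 → not met
Not met: 2, 6, 8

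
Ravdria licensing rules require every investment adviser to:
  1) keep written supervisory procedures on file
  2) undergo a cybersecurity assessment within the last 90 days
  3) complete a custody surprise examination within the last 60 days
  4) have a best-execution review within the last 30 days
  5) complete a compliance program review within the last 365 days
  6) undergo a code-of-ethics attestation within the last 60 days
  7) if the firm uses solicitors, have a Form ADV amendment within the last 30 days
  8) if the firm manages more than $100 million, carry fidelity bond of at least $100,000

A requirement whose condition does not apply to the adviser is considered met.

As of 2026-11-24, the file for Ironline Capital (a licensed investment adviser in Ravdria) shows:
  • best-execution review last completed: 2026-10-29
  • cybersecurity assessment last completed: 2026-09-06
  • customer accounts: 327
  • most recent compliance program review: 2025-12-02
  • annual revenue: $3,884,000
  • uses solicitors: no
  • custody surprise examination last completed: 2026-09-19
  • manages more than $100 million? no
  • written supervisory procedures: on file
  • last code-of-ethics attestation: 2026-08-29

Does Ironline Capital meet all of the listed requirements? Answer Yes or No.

No

1. written supervisory procedures present → met
2. cybersecurity assessment 79 days ago vs limit 90 → met
3. custody surprise examination 66 days ago vs limit 60 → not met
4. best-execution review 26 days ago vs limit 30 → met
5. compliance program review 357 days ago vs limit 365 → met
6. code-of-ethics attestation 87 days ago vs limit 60 → not met
7. condition 'uses solicitors' does not hold → requirement n/a → met
8. condition 'manages more than $100 million' does not hold → requirement n/a → met
Not met: 3, 6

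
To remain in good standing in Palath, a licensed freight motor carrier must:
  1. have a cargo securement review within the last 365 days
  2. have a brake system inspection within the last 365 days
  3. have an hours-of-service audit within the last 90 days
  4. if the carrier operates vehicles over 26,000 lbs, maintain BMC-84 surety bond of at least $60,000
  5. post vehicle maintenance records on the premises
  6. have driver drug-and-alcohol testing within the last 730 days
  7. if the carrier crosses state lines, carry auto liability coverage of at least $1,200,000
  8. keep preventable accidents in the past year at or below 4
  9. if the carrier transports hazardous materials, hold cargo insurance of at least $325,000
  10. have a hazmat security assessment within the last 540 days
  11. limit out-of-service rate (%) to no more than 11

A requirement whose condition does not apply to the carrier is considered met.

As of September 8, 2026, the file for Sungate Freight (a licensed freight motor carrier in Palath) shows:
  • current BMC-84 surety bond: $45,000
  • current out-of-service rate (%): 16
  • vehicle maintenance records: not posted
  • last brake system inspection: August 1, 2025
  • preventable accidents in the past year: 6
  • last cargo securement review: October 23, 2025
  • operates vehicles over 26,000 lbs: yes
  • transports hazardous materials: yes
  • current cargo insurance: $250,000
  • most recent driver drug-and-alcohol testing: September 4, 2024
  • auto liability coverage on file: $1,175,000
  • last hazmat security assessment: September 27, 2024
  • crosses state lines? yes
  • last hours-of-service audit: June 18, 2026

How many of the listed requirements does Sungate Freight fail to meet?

9

1. cargo securement review 320 days ago vs limit 365 → met
2. brake system inspection 403 days ago vs limit 365 → not met
3. hours-of-service audit 82 days ago vs limit 90 → met
4. condition 'operates vehicles over 26,000 lbs' holds; BMC-84 surety bond $45,000 < $60,000 → not met
5. vehicle maintenance records absent → not met
6. driver drug-and-alcohol testing 734 days ago vs limit 730 → not met
7. condition 'crosses state lines' holds; auto liability coverage $1,175,000 < $1,200,000 → not met
8. preventable accidents in the past year 6 > 4 → not met
9. condition 'transports hazardous materials' holds; cargo insurance $250,000 < $325,000 → not met
10. hazmat security assessment 711 days ago vs limit 540 → not met
11. out-of-service rate (%) 16 > 11 → not met
Not met: 9 of 11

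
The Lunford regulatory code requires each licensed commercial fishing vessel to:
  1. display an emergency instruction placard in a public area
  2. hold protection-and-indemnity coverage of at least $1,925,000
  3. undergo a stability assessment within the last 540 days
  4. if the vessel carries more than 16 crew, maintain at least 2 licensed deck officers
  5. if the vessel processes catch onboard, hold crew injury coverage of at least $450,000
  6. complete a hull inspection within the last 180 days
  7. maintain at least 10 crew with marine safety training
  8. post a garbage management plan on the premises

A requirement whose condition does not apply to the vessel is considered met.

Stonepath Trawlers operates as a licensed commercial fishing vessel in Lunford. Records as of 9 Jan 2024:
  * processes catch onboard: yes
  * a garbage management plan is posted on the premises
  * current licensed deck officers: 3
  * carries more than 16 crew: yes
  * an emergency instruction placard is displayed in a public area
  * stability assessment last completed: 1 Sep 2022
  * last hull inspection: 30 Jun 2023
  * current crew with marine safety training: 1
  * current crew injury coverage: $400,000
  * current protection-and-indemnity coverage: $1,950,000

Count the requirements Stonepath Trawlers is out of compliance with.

3

1. emergency instruction placard present → met
2. protection-and-indemnity coverage $1,950,000 ≥ $1,925,000 → met
3. stability assessment 495 days ago vs limit 540 → met
4. condition 'carries more than 16 crew' holds; licensed deck officers 3 ≥ 2 → met
5. condition 'processes catch onboard' holds; crew injury coverage $400,000 < $450,000 → not met
6. hull inspection 193 days ago vs limit 180 → not met
7. crew with marine safety training 1 < 10 → not met
8. garbage management plan present → met
Not met: 3 of 8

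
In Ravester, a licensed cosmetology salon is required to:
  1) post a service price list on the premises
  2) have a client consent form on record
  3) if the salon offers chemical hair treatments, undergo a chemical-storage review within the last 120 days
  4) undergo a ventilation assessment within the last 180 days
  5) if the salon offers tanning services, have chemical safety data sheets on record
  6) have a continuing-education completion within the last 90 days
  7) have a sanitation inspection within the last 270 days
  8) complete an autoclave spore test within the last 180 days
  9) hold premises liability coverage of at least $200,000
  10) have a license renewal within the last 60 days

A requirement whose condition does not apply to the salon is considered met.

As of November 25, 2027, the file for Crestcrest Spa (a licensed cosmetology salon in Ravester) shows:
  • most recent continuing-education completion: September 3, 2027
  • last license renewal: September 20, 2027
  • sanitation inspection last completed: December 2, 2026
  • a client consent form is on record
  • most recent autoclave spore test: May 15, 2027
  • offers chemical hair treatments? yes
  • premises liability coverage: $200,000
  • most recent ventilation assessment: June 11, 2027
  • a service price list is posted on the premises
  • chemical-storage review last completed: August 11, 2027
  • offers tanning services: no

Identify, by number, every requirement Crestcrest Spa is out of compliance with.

1. service price list present → met
2. client consent form present → met
3. condition 'offers chemical hair treatments' holds; chemical-storage review 106 days ago vs limit 120 → met
4. ventilation assessment 167 days ago vs limit 180 → met
5. condition 'offers tanning services' does not hold → requirement n/a → met
6. continuing-education completion 83 days ago vs limit 90 → met
7. sanitation inspection 358 days ago vs limit 270 → not met
8. autoclave spore test 194 days ago vs limit 180 → not met
9. premises liability coverage $200,000 ≥ $200,000 → met
10. license renewal 66 days ago vs limit 60 → not met
Not met: 7, 8, 10

7, 8, 10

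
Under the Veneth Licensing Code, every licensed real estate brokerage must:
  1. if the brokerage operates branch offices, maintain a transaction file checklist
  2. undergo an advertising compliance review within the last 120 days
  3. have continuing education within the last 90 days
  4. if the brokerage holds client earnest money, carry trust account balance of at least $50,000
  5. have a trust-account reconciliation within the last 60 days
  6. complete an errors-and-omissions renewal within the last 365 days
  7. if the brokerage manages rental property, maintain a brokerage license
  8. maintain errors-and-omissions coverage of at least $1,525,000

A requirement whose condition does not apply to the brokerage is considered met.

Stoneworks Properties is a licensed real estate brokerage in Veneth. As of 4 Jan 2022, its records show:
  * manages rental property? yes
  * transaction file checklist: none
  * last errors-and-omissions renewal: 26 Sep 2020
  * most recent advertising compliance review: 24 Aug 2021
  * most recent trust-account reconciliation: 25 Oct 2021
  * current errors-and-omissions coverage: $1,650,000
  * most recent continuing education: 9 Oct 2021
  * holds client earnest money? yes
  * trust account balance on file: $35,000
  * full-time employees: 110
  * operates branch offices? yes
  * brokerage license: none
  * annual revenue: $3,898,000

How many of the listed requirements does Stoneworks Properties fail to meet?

1. condition 'operates branch offices' holds; transaction file checklist absent → not met
2. advertising compliance review 133 days ago vs limit 120 → not met
3. continuing education 87 days ago vs limit 90 → met
4. condition 'holds client earnest money' holds; trust account balance $35,000 < $50,000 → not met
5. trust-account reconciliation 71 days ago vs limit 60 → not met
6. errors-and-omissions renewal 465 days ago vs limit 365 → not met
7. condition 'manages rental property' holds; brokerage license absent → not met
8. errors-and-omissions coverage $1,650,000 ≥ $1,525,000 → met
Not met: 6 of 8

6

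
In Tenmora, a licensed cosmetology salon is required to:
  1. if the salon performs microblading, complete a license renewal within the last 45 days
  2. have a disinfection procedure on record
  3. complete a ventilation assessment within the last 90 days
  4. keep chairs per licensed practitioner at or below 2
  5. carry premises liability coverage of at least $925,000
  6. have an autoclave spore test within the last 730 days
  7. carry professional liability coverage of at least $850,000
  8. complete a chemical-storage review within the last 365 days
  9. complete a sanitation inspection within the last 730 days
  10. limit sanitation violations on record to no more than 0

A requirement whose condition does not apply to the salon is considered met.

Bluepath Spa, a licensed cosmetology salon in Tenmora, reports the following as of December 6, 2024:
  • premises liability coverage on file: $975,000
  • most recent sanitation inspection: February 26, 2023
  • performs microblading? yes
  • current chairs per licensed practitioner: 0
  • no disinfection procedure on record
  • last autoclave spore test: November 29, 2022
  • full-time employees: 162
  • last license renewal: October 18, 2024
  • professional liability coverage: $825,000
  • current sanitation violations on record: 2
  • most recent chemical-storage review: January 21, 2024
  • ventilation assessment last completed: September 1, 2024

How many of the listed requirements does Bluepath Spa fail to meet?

6

1. condition 'performs microblading' holds; license renewal 49 days ago vs limit 45 → not met
2. disinfection procedure absent → not met
3. ventilation assessment 96 days ago vs limit 90 → not met
4. chairs per licensed practitioner 0 ≤ 2 → met
5. premises liability coverage $975,000 ≥ $925,000 → met
6. autoclave spore test 738 days ago vs limit 730 → not met
7. professional liability coverage $825,000 < $850,000 → not met
8. chemical-storage review 320 days ago vs limit 365 → met
9. sanitation inspection 649 days ago vs limit 730 → met
10. sanitation violations on record 2 > 0 → not met
Not met: 6 of 10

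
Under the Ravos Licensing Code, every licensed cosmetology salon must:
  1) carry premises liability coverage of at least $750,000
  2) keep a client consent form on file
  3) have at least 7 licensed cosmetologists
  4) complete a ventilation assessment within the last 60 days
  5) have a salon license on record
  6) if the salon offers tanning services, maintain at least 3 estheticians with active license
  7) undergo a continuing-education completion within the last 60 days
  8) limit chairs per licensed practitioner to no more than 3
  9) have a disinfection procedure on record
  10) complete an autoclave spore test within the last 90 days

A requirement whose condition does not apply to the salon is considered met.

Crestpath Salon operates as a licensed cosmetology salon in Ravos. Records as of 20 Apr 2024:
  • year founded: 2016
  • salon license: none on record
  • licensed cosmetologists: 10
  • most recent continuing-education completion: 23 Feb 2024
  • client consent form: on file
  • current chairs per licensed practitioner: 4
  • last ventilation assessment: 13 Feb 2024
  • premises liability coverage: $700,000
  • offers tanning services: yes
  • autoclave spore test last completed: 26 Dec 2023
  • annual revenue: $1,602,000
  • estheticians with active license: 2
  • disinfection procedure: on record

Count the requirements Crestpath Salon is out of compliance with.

1. premises liability coverage $700,000 < $750,000 → not met
2. client consent form present → met
3. licensed cosmetologists 10 ≥ 7 → met
4. ventilation assessment 67 days ago vs limit 60 → not met
5. salon license absent → not met
6. condition 'offers tanning services' holds; estheticians with active license 2 < 3 → not met
7. continuing-education completion 57 days ago vs limit 60 → met
8. chairs per licensed practitioner 4 > 3 → not met
9. disinfection procedure present → met
10. autoclave spore test 116 days ago vs limit 90 → not met
Not met: 6 of 10

6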